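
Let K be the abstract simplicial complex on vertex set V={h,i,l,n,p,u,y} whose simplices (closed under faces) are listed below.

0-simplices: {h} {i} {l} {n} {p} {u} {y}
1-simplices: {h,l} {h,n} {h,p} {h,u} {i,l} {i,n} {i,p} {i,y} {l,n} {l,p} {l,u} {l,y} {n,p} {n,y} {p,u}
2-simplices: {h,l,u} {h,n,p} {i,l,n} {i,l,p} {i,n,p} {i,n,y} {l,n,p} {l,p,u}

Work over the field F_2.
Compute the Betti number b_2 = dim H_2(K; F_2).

b_2=1

n_0=7 n_1=15 n_2=8  [Z2]
∂1: piv[hl,hn,hp,hu,il,iy] rk=6  ker:in,ip,ln,lp,lu,ly,np,ny,pu
∂2: piv[hlu,hnp,iln,ilp,inp,iny,lpu] rk=7  ker:lnp
b_2=(8−7)−0=1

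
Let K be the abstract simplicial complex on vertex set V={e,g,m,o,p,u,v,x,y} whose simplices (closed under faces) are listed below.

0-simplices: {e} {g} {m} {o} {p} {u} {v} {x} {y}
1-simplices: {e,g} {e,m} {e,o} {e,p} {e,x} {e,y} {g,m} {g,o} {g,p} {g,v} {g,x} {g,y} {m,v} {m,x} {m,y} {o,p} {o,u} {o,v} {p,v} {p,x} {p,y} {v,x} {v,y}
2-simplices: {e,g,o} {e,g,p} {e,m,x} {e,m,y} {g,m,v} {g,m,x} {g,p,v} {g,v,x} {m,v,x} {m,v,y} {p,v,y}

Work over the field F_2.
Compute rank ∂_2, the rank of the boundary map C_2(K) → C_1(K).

rank∂_2=10

n_0=9 n_1=23 n_2=11  [Z2]
∂1: piv[eg,em,eo,ep,ex,ey,gv,ou] rk=8  ker:gm,go,gp,gx,gy,mv,mx,my,op,ov,pv,px,py,vx,vy
∂2: piv[ego,egp,emx,emy,gmv,gmx,gpv,gvx,mvy,pvy] rk=10  ker:mvx
rk∂_2=10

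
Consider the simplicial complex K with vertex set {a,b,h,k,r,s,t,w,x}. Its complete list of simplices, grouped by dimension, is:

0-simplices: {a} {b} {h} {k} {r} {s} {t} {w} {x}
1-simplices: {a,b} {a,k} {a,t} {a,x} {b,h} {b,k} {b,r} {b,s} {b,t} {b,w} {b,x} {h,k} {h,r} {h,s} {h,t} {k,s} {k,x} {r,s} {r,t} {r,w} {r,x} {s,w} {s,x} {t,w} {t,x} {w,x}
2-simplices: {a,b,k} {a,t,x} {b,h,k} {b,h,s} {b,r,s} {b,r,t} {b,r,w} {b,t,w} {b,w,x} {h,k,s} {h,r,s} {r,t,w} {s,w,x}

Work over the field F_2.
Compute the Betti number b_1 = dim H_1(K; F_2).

n_0=9 n_1=26 n_2=13  [Z2]
∂1: piv[ab,ak,at,ax,bh,br,bs,bw] rk=8  ker:bk,bt,bx,hk,hr,hs,ht,ks,kx,rs,rt,rw,rx,sw,sx,tw,tx,wx
∂2: piv[abk,atx,bhk,bhs,brs,brt,brw,btw,bwx,hks,hrs,swx] rk=12  ker:rtw
b_1=(26−8)−12=6

b_1=6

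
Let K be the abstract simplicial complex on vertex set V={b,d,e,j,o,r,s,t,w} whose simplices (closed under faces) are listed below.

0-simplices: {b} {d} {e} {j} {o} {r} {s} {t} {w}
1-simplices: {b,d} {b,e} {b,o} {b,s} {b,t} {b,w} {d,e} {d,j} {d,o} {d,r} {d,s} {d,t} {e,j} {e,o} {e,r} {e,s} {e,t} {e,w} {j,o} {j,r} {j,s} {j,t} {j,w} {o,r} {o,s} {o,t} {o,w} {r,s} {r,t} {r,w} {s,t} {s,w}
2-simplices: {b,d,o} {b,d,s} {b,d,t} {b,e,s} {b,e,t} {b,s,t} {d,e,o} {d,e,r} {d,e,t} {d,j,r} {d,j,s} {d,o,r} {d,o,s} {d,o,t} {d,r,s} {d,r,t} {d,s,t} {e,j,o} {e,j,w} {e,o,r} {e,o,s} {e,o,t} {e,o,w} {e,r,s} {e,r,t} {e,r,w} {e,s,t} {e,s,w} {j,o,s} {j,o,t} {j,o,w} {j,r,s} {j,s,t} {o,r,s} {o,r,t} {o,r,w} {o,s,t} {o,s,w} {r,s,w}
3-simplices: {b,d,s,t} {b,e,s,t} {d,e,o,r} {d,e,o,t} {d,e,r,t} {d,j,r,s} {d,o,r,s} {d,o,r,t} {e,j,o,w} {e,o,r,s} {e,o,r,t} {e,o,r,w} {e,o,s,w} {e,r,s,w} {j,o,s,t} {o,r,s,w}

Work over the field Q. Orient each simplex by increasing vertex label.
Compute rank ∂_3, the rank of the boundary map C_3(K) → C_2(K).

n_0=9 n_1=32 n_2=39 n_3=16  [Q]
∂1: piv[bd,be,bo,bs,bt,bw,dj,dr] rk=8  ker:de,do,ds,dt,ej,eo,er,es,et,ew,jo,jr,js,jt,jw,or,os,ot,ow,rs,rt,rw,st,sw
∂2: piv[bdo,bds,bdt,bes,bet,bst,deo,der,det,djr,djs,dor,dos,dot,drs,drt,ejo,ejw,eow,erw,esw,jos,jot] rk=23  ker:dst,eor,eos,eot,ers,ert,est,jow,jrs,jst,ors,ort,orw,ost,osw,rsw
∂3: piv[bdst,best,deor,deot,dert,djrs,dors,dort,ejow,eors,eorw,eosw,ersw,jost] rk=14  ker:eort,orsw
rk∂_3=14

rank∂_3=14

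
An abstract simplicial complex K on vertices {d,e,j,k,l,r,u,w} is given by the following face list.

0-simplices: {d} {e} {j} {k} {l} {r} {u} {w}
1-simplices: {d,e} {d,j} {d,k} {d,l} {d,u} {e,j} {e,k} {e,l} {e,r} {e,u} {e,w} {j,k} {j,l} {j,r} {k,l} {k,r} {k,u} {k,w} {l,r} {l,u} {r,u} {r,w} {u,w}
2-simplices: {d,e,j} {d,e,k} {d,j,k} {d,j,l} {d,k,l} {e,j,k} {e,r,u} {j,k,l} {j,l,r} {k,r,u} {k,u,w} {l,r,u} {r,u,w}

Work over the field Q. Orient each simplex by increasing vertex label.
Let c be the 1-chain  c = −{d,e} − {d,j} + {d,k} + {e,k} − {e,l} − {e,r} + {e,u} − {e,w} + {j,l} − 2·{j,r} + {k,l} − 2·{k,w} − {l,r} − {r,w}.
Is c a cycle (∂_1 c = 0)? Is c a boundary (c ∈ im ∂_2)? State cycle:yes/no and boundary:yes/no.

n_0=8 n_1=23 n_2=13  [Q]
∂1: piv[de,dj,dk,dl,du,er,ew] rk=7  ker:ej,ek,el,eu,jk,jl,jr,kl,kr,ku,kw,lr,lu,ru,rw,uw
∂2: piv[dej,dek,djk,djl,dkl,eru,jlr,kru,kuw,lru,ruw] rk=11  ker:ejk,jkl
∂1c = {d} + 3·{k} + 2·{l} − 3·{r} + {u} − 4·{w}

cycle:no boundary:no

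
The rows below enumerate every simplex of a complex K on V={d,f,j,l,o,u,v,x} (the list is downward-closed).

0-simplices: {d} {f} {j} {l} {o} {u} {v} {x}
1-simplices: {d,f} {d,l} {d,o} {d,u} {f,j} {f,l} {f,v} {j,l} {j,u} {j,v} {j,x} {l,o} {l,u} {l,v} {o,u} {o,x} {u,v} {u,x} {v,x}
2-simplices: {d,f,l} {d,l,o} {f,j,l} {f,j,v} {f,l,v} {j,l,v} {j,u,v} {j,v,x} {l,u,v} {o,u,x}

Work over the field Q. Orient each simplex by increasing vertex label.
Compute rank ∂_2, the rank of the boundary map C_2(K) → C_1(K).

n_0=8 n_1=19 n_2=10  [Q]
∂1: piv[df,dl,do,du,fj,fv,jx] rk=7  ker:fl,jl,ju,jv,lo,lu,lv,ou,ox,uv,ux,vx
∂2: piv[dfl,dlo,fjl,fjv,flv,juv,jvx,luv,oux] rk=9  ker:jlv
rk∂_2=9

rank∂_2=9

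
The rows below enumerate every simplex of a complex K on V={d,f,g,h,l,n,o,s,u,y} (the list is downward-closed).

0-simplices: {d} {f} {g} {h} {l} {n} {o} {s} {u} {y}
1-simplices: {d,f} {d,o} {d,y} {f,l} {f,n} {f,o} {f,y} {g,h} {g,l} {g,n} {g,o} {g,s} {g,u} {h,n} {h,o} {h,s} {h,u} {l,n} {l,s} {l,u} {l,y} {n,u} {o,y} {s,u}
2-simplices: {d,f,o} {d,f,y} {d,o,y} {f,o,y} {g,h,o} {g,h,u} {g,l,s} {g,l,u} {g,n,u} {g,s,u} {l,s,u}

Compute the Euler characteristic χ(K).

n_0=10 n_1=24 n_2=11
χ=+10−24+11=-3

χ(K)=-3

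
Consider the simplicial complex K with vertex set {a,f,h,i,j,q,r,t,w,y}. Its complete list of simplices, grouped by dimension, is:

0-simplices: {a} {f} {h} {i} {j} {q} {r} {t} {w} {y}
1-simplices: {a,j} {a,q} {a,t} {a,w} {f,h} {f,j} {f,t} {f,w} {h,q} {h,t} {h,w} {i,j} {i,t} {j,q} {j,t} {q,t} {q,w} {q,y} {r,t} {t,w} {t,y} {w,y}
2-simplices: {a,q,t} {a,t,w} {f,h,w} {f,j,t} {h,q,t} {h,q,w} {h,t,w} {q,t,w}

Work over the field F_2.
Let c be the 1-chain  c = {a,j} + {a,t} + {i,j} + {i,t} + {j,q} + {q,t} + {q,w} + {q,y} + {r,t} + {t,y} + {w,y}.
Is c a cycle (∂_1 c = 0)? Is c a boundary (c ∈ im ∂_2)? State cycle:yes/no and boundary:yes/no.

cycle:no boundary:no

n_0=10 n_1=22 n_2=8  [Z2]
∂1: piv[aj,aq,at,aw,fh,fj,ij,qy,rt] rk=9  ker:ft,fw,hq,ht,hw,it,jq,jt,qt,qw,tw,ty,wy
∂2: piv[aqt,atw,fhw,fjt,hqt,hqw,htw] rk=7  ker:qtw
∂1c = {j} + {r} + {t} + {y}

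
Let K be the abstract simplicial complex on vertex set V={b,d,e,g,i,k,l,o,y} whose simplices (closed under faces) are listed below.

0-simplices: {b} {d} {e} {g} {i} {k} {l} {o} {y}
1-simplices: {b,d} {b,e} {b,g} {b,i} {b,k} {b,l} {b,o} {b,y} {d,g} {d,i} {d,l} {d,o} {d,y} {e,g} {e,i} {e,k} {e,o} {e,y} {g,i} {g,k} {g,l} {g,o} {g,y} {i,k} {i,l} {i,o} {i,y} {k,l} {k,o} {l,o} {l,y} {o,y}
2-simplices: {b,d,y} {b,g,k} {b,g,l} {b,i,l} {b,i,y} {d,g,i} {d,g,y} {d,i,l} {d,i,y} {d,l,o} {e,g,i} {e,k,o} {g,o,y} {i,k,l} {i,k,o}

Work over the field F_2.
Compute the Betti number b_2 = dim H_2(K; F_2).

n_0=9 n_1=32 n_2=15  [Z2]
∂1: piv[bd,be,bg,bi,bk,bl,bo,by] rk=8  ker:dg,di,dl,do,dy,eg,ei,ek,eo,ey,gi,gk,gl,go,gy,ik,il,io,iy,kl,ko,lo,ly,oy
∂2: piv[bdy,bgk,bgl,bil,biy,dgi,dgy,dil,diy,dlo,egi,eko,goy,ikl,iko] rk=15
b_2=(15−15)−0=0

b_2=0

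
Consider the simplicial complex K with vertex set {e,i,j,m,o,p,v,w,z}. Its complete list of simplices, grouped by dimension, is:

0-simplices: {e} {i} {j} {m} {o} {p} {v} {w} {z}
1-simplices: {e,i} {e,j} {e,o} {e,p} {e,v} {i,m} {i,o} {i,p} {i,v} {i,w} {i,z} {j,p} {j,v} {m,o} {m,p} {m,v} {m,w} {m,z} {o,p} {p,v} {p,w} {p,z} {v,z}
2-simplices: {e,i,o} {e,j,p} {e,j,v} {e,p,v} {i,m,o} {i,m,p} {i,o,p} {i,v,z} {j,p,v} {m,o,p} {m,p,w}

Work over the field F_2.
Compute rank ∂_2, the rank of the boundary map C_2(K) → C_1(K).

rank∂_2=9

n_0=9 n_1=23 n_2=11  [Z2]
∂1: piv[ei,ej,eo,ep,ev,im,iw,iz] rk=8  ker:io,ip,iv,jp,jv,mo,mp,mv,mw,mz,op,pv,pw,pz,vz
∂2: piv[eio,ejp,ejv,epv,imo,imp,iop,ivz,mpw] rk=9  ker:jpv,mop
rk∂_2=9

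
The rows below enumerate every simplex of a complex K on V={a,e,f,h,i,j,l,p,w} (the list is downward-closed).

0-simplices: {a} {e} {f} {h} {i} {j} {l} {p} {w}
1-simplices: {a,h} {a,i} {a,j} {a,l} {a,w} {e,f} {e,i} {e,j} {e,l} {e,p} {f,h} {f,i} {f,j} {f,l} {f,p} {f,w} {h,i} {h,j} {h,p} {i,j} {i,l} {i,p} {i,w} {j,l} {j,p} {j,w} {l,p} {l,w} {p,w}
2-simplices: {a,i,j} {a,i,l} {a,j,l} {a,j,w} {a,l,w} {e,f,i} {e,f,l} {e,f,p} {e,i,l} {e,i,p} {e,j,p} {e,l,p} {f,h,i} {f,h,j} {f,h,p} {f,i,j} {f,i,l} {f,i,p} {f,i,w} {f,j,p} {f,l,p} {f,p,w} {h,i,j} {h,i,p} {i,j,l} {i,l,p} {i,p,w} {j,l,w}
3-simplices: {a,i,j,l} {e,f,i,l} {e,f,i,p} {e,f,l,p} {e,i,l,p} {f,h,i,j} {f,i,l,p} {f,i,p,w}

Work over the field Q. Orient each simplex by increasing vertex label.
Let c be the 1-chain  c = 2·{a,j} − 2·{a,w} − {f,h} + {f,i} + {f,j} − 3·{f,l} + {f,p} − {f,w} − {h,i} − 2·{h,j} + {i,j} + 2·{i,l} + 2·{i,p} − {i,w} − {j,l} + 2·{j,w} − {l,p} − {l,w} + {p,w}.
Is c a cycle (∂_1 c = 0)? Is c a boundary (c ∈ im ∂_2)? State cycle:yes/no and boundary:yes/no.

n_0=9 n_1=29 n_2=28 n_3=8  [Q]
∂1: piv[ah,ai,aj,al,aw,ef,ei,ep] rk=8  ker:ej,el,fh,fi,fj,fl,fp,fw,hi,hj,hp,ij,il,ip,iw,jl,jp,jw,lp,lw,pw
∂2: piv[aij,ail,ajl,ajw,alw,efi,efl,efp,eil,eip,ejp,elp,fhi,fhj,fhp,fij,fiw,fjp,fpw] rk=19  ker:fil,fip,flp,hij,hip,ijl,ilp,ipw,jlw
∂3: piv[aijl,efil,efip,eflp,eilp,fhij,fipw] rk=7  ker:filp
∂1c = 2·{f} + 2·{h} − 4·{i} + {j} + {p} − 2·{w}

cycle:no boundary:no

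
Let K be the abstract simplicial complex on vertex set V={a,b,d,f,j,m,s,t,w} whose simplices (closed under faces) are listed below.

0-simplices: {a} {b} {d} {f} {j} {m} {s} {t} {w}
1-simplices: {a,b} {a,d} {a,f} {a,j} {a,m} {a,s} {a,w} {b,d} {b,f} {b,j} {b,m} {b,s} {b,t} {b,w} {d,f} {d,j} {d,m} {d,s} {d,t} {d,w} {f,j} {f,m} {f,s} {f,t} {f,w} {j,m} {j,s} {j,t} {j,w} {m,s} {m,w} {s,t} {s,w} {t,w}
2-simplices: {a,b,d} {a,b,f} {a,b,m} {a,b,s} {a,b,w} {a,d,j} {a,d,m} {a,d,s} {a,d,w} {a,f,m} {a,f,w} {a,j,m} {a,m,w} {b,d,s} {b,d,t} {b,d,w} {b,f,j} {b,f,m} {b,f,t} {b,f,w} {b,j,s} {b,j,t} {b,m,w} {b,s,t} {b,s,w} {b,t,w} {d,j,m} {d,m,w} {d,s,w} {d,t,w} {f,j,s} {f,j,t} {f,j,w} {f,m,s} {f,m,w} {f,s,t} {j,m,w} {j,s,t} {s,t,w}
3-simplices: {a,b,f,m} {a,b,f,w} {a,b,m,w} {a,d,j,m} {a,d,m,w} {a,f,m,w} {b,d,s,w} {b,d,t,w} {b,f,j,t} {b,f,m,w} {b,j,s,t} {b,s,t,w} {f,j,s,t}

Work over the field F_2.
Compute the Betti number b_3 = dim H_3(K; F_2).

n_0=9 n_1=34 n_2=39 n_3=13  [Z2]
∂1: piv[ab,ad,af,aj,am,as,aw,bt] rk=8  ker:bd,bf,bj,bm,bs,bw,df,dj,dm,ds,dt,dw,fj,fm,fs,ft,fw,jm,js,jt,jw,ms,mw,st,sw,tw
∂2: piv[abd,abf,abm,abs,abw,adj,adm,ads,adw,afm,afw,ajm,amw,bdt,bfj,bft,bjs,bjt,bst,bsw,btw,fjs,fjw,fms,jmw] rk=25  ker:bds,bdw,bfm,bfw,bmw,djm,dmw,dsw,dtw,fjt,fmw,fst,jst,stw
∂3: piv[abfm,abfw,abmw,adjm,admw,afmw,bdsw,bdtw,bfjt,bjst,bstw,fjst] rk=12  ker:bfmw
b_3=(13−12)−0=1

b_3=1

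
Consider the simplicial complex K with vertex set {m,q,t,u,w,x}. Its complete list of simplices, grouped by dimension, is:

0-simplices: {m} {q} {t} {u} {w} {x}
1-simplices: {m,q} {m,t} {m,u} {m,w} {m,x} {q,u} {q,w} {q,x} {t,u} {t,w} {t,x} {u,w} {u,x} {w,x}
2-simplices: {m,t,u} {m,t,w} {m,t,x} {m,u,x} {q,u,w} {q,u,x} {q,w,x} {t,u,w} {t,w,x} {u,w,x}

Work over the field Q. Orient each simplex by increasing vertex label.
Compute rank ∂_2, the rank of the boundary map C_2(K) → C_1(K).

n_0=6 n_1=14 n_2=10  [Q]
∂1: piv[mq,mt,mu,mw,mx] rk=5  ker:qu,qw,qx,tu,tw,tx,uw,ux,wx
∂2: piv[mtu,mtw,mtx,mux,quw,qux,qwx,tuw] rk=8  ker:twx,uwx
rk∂_2=8

rank∂_2=8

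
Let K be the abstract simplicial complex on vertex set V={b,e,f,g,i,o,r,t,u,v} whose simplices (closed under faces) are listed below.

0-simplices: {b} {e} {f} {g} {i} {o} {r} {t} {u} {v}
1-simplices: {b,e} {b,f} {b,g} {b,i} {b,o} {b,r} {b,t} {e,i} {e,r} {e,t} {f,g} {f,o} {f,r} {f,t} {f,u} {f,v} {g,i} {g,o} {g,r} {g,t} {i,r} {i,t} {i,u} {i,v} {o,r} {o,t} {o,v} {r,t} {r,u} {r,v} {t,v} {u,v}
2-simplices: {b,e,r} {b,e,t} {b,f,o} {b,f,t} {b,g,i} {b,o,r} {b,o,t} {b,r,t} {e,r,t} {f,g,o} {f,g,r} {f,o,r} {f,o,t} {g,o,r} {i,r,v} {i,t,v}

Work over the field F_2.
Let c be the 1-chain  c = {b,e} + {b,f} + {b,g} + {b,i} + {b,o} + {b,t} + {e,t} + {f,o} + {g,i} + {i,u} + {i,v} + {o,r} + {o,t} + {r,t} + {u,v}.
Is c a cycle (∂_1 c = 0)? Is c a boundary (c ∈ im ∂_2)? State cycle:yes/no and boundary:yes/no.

cycle:yes boundary:no

n_0=10 n_1=32 n_2=16  [Z2]
∂1: piv[be,bf,bg,bi,bo,br,bt,fu,fv] rk=9  ker:ei,er,et,fg,fo,fr,ft,gi,go,gr,gt,ir,it,iu,iv,or,ot,ov,rt,ru,rv,tv,uv
∂2: piv[ber,bet,bfo,bft,bgi,bor,bot,brt,fgo,fgr,for,irv,itv] rk=13  ker:ert,fot,gor
∂1c = 0
c vs im∂2: residual ≠ 0 ⇒ not boundary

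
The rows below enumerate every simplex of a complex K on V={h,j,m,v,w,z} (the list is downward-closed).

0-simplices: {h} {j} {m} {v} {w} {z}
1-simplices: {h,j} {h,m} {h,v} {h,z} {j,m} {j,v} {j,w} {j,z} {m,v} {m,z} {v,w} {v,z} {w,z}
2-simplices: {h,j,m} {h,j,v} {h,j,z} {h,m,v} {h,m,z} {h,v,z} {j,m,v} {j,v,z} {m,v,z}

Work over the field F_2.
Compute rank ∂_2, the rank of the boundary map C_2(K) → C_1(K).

n_0=6 n_1=13 n_2=9  [Z2]
∂1: piv[hj,hm,hv,hz,jw] rk=5  ker:jm,jv,jz,mv,mz,vw,vz,wz
∂2: piv[hjm,hjv,hjz,hmv,hmz,hvz] rk=6  ker:jmv,jvz,mvz
rk∂_2=6

rank∂_2=6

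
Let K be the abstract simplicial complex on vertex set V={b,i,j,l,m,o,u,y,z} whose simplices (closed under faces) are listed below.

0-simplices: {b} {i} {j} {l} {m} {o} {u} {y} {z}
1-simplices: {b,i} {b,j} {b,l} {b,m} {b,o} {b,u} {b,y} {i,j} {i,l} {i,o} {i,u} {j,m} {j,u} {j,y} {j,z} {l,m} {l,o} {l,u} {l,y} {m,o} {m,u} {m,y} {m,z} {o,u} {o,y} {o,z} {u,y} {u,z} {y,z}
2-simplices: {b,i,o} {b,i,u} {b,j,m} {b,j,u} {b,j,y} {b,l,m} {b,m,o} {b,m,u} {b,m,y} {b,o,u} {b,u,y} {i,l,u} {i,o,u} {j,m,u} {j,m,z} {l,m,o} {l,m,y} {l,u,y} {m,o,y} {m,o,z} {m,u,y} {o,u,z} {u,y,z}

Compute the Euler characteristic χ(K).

n_0=9 n_1=29 n_2=23
χ=+9−29+23=3

χ(K)=3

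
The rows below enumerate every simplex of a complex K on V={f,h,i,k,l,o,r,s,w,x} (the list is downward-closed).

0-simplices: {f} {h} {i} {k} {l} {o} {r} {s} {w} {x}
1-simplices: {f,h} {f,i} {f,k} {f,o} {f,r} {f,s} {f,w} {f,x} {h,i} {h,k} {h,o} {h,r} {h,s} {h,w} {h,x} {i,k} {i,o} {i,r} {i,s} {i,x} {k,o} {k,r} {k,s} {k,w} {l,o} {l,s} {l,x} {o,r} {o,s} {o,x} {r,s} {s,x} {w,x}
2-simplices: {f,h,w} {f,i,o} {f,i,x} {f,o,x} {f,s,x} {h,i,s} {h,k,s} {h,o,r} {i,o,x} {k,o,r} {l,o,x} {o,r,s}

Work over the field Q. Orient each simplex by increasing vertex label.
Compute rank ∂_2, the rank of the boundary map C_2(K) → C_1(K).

n_0=10 n_1=33 n_2=12  [Q]
∂1: piv[fh,fi,fk,fo,fr,fs,fw,fx,lo] rk=9  ker:hi,hk,ho,hr,hs,hw,hx,ik,io,ir,is,ix,ko,kr,ks,kw,ls,lx,or,os,ox,rs,sx,wx
∂2: piv[fhw,fio,fix,fox,fsx,his,hks,hor,kor,lox,ors] rk=11  ker:iox
rk∂_2=11

rank∂_2=11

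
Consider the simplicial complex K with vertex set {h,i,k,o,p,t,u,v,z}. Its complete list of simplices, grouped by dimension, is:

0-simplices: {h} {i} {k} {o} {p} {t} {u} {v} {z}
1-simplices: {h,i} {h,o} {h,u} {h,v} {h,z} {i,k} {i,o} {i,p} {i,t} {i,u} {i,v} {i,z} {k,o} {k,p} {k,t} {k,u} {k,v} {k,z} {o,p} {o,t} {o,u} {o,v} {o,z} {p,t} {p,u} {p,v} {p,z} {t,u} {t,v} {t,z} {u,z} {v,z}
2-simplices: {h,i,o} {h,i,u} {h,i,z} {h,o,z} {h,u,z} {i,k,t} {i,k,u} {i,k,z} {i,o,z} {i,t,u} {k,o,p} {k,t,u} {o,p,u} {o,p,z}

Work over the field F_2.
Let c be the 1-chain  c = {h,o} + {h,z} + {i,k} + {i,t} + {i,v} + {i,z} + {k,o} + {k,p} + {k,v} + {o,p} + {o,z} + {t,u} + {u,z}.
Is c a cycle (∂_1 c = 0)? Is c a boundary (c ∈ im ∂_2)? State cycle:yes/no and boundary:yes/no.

n_0=9 n_1=32 n_2=14  [Z2]
∂1: piv[hi,ho,hu,hv,hz,ik,ip,it] rk=8  ker:io,iu,iv,iz,ko,kp,kt,ku,kv,kz,op,ot,ou,ov,oz,pt,pu,pv,pz,tu,tv,tz,uz,vz
∂2: piv[hio,hiu,hiz,hoz,huz,ikt,iku,ikz,itu,kop,opu,opz] rk=12  ker:ioz,ktu
∂1c = 0
c vs im∂2: residual ≠ 0 ⇒ not boundary

cycle:yes boundary:no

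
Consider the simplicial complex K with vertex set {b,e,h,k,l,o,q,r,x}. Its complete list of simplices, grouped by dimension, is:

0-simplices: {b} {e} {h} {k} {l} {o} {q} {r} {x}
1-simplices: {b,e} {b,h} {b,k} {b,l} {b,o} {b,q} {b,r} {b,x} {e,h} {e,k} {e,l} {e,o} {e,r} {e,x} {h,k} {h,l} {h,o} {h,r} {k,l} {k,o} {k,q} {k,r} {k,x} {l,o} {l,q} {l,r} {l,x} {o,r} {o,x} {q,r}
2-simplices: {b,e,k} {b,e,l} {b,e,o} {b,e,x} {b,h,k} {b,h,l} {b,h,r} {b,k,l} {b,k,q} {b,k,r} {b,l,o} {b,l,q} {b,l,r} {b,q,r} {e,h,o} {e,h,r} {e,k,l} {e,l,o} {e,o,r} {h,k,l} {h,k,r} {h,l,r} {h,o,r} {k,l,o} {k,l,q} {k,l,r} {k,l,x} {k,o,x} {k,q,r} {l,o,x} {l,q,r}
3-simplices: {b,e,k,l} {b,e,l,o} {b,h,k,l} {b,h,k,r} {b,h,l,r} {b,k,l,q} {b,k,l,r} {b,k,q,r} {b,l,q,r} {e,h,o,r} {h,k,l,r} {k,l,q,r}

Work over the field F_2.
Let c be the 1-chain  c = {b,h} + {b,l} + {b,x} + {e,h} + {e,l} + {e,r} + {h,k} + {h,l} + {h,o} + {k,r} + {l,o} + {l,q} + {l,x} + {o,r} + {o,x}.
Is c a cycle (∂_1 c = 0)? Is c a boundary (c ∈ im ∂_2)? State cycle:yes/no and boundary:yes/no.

n_0=9 n_1=30 n_2=31 n_3=12  [Z2]
∂1: piv[be,bh,bk,bl,bo,bq,br,bx] rk=8  ker:eh,ek,el,eo,er,ex,hk,hl,ho,hr,kl,ko,kq,kr,kx,lo,lq,lr,lx,or,ox,qr
∂2: piv[bek,bel,beo,bex,bhk,bhl,bhr,bkl,bkq,bkr,blo,blq,blr,bqr,eho,ehr,eor,klo,klx,kox] rk=20  ker:ekl,elo,hkl,hkr,hlr,hor,klq,klr,kqr,lox,lqr
∂3: piv[bekl,belo,bhkl,bhkr,bhlr,bklq,bklr,bkqr,blqr,ehor] rk=10  ker:hklr,klqr
∂1c = {b} + {e} + {h} + {q} + {r} + {x}

cycle:no boundary:no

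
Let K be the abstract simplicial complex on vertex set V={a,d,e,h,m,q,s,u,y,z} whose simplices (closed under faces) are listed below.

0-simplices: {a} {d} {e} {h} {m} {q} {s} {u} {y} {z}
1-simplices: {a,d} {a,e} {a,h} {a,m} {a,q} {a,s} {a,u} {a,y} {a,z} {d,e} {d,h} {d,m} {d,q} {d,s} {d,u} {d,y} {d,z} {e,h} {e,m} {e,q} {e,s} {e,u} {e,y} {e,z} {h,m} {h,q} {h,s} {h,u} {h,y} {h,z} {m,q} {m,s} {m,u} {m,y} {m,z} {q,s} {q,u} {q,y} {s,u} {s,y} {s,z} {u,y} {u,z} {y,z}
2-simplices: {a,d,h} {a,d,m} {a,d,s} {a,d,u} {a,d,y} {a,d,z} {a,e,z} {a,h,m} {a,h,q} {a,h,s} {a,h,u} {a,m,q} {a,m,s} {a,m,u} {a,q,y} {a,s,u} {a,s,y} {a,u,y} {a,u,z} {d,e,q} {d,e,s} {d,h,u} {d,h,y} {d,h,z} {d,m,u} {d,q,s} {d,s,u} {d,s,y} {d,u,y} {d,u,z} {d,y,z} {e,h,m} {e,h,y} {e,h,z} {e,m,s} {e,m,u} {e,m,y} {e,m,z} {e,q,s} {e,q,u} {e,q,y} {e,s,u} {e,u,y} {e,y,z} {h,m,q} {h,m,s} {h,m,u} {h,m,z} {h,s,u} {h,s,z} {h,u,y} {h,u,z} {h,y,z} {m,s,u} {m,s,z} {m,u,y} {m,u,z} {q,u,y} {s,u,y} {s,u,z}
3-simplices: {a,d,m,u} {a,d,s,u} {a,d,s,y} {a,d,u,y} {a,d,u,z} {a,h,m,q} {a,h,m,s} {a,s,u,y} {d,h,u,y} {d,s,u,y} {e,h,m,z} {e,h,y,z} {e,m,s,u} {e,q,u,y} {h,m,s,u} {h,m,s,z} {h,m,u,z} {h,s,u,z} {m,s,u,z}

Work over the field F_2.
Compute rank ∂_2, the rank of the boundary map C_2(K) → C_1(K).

rank∂_2=35

n_0=10 n_1=44 n_2=60 n_3=19  [Z2]
∂1: piv[ad,ae,ah,am,aq,as,au,ay,az] rk=9  ker:de,dh,dm,dq,ds,du,dy,dz,eh,em,eq,es,eu,ey,ez,hm,hq,hs,hu,hy,hz,mq,ms,mu,my,mz,qs,qu,qy,su,sy,sz,uy,uz,yz
∂2: piv[adh,adm,ads,adu,ady,adz,aez,ahm,ahq,ahs,ahu,amq,ams,amu,aqy,asu,asy,auy,auz,deq,des,dhy,dhz,dqs,dyz,ehm,ehy,ehz,ems,emu,emy,emz,equ,eqy,hsz] rk=35  ker:dhu,dmu,dsu,dsy,duy,duz,eqs,esu,euy,eyz,hmq,hms,hmu,hmz,hsu,huy,huz,hyz,msu,msz,muy,muz,quy,suy,suz
∂3: piv[admu,adsu,adsy,aduy,aduz,ahmq,ahms,asuy,dhuy,ehmz,ehyz,emsu,equy,hmsu,hmsz,hmuz,hsuz] rk=17  ker:dsuy,msuz
rk∂_2=35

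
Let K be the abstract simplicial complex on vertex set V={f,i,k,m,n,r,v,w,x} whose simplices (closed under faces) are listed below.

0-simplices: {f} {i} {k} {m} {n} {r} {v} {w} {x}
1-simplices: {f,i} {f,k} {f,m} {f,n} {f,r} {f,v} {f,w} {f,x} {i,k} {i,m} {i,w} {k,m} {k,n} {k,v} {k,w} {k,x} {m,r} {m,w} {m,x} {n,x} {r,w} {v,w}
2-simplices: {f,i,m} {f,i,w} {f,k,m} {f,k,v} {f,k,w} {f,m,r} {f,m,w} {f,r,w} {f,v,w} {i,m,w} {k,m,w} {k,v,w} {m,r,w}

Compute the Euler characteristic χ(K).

n_0=9 n_1=22 n_2=13
χ=+9−22+13=0

χ(K)=0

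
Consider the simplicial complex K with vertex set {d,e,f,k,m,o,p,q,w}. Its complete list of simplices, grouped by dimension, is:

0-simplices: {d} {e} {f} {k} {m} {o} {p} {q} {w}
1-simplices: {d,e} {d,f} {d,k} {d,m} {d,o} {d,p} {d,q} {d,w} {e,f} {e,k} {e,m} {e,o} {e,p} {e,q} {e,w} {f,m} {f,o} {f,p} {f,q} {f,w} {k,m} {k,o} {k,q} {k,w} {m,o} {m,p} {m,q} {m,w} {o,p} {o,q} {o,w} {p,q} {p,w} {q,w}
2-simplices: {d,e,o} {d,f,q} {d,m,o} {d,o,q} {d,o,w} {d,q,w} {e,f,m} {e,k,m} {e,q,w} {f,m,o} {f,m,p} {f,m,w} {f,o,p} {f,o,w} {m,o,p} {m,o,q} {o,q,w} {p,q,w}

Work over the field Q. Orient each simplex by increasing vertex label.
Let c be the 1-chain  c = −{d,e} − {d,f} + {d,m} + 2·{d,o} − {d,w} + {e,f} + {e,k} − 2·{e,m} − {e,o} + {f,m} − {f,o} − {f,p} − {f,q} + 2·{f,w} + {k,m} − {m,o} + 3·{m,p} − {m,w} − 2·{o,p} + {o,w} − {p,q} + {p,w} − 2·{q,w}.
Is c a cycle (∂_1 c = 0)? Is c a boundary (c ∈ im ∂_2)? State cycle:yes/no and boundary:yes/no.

n_0=9 n_1=34 n_2=18  [Q]
∂1: piv[de,df,dk,dm,do,dp,dq,dw] rk=8  ker:ef,ek,em,eo,ep,eq,ew,fm,fo,fp,fq,fw,km,ko,kq,kw,mo,mp,mq,mw,op,oq,ow,pq,pw,qw
∂2: piv[deo,dfq,dmo,doq,dow,dqw,efm,ekm,eqw,fmo,fmp,fmw,fop,fow,moq,pqw] rk=16  ker:mop,oqw
∂1c = 0
c vs im∂2: reduces to 0 ⇒ boundary

cycle:yes boundary:yes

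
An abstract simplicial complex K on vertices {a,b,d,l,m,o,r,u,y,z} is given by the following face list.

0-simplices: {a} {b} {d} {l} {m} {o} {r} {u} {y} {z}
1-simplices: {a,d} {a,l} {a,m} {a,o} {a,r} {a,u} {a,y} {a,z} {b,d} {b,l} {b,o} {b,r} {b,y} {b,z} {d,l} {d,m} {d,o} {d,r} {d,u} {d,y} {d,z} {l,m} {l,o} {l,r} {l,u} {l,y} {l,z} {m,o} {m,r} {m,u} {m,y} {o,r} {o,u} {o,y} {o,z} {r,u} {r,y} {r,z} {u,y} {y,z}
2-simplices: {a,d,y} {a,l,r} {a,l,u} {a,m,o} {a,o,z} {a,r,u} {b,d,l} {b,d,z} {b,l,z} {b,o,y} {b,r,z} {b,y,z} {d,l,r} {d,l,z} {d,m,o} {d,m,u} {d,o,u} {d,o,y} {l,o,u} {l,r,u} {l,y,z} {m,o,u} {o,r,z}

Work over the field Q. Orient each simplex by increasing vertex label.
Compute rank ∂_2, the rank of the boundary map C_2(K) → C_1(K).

n_0=10 n_1=40 n_2=23  [Q]
∂1: piv[ad,al,am,ao,ar,au,ay,az,bd] rk=9  ker:bl,bo,br,by,bz,dl,dm,do,dr,du,dy,dz,lm,lo,lr,lu,ly,lz,mo,mr,mu,my,or,ou,oy,oz,ru,ry,rz,uy,yz
∂2: piv[ady,alr,alu,amo,aoz,aru,bdl,bdz,blz,boy,brz,byz,dlr,dmo,dmu,dou,doy,lou,lyz,orz] rk=20  ker:dlz,lru,mou
rk∂_2=20

rank∂_2=20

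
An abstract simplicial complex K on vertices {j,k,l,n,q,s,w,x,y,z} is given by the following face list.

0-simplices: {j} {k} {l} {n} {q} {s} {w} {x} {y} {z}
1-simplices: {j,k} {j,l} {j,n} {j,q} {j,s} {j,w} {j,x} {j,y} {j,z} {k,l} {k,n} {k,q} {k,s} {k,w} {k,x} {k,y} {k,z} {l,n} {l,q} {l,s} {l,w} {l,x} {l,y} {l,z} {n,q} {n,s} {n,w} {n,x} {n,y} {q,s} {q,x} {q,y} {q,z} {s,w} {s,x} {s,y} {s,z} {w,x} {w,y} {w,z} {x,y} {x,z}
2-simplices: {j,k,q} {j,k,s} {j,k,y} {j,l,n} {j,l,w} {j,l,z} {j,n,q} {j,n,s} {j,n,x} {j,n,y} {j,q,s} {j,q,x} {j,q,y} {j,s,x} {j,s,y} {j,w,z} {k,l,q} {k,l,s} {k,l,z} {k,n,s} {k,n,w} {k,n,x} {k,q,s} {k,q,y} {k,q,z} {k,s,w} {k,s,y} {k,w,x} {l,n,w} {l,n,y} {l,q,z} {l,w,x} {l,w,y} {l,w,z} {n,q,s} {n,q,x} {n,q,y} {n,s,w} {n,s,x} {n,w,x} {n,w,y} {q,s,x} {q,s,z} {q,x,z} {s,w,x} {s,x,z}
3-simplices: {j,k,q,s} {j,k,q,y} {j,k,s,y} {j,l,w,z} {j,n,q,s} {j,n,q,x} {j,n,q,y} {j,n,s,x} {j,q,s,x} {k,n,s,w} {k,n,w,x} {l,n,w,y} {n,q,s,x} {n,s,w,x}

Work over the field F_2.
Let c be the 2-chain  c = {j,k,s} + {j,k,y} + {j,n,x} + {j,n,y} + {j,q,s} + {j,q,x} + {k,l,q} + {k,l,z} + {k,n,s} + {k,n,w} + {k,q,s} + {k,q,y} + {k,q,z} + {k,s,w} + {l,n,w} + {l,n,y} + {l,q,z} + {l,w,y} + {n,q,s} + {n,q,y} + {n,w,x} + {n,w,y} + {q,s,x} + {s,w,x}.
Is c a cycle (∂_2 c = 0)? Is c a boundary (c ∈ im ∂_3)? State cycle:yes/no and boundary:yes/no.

cycle:yes boundary:no

n_0=10 n_1=42 n_2=46 n_3=14  [Z2]
∂1: piv[jk,jl,jn,jq,js,jw,jx,jy,jz] rk=9  ker:kl,kn,kq,ks,kw,kx,ky,kz,ln,lq,ls,lw,lx,ly,lz,nq,ns,nw,nx,ny,qs,qx,qy,qz,sw,sx,sy,sz,wx,wy,wz,xy,xz
∂2: piv[jkq,jks,jky,jln,jlw,jlz,jnq,jns,jnx,jny,jqs,jqx,jqy,jsx,jsy,jwz,klq,kls,klz,kns,knw,knx,kqz,ksw,kwx,lnw,lny,lwx,lwy,qsz,qxz] rk=31  ker:kqs,kqy,ksy,lqz,lwz,nqs,nqx,nqy,nsw,nsx,nwx,nwy,qsx,swx,sxz
∂3: piv[jkqs,jkqy,jksy,jlwz,jnqs,jnqx,jnqy,jnsx,jqsx,knsw,knwx,lnwy,nswx] rk=13  ker:nqsx
∂2c = 0
c vs im∂3: residual ≠ 0 ⇒ not boundary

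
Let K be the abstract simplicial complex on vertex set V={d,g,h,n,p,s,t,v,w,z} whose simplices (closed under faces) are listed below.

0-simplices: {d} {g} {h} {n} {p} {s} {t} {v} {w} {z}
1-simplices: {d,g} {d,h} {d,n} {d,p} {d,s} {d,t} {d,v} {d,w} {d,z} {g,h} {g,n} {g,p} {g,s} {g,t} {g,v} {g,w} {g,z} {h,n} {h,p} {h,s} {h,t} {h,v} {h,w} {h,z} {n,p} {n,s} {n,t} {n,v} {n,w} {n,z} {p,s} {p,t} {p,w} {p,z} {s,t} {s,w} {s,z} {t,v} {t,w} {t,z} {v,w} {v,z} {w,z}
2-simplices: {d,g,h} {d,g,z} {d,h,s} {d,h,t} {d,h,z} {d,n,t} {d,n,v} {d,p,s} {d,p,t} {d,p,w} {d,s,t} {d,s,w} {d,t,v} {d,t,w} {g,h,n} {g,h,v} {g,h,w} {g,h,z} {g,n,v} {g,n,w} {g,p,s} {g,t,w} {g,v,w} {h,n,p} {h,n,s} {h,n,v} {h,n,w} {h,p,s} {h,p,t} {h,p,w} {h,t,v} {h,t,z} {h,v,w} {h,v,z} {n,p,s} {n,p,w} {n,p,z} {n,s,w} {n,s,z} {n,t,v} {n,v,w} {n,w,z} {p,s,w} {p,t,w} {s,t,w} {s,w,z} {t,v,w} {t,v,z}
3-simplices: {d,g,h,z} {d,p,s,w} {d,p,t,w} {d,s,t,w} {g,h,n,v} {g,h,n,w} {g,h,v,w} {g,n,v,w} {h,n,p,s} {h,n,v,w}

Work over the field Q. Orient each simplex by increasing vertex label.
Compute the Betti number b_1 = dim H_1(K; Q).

b_1=2

n_0=10 n_1=43 n_2=48 n_3=10  [Q]
∂1: piv[dg,dh,dn,dp,ds,dt,dv,dw,dz] rk=9  ker:gh,gn,gp,gs,gt,gv,gw,gz,hn,hp,hs,ht,hv,hw,hz,np,ns,nt,nv,nw,nz,ps,pt,pw,pz,st,sw,sz,tv,tw,tz,vw,vz,wz
∂2: piv[dgh,dgz,dhs,dht,dhz,dnt,dnv,dps,dpt,dpw,dst,dsw,dtv,dtw,ghn,ghv,ghw,gnv,gnw,gps,gtw,gvw,hnp,hns,hps,hpw,htv,htz,hvz,npz,nsz,nwz] rk=32  ker:ghz,hnv,hnw,hpt,hvw,nps,npw,nsw,ntv,nvw,psw,ptw,stw,swz,tvw,tvz
∂3: piv[dghz,dpsw,dptw,dstw,ghnv,ghnw,ghvw,gnvw,hnps] rk=9  ker:hnvw
b_1=(43−9)−32=2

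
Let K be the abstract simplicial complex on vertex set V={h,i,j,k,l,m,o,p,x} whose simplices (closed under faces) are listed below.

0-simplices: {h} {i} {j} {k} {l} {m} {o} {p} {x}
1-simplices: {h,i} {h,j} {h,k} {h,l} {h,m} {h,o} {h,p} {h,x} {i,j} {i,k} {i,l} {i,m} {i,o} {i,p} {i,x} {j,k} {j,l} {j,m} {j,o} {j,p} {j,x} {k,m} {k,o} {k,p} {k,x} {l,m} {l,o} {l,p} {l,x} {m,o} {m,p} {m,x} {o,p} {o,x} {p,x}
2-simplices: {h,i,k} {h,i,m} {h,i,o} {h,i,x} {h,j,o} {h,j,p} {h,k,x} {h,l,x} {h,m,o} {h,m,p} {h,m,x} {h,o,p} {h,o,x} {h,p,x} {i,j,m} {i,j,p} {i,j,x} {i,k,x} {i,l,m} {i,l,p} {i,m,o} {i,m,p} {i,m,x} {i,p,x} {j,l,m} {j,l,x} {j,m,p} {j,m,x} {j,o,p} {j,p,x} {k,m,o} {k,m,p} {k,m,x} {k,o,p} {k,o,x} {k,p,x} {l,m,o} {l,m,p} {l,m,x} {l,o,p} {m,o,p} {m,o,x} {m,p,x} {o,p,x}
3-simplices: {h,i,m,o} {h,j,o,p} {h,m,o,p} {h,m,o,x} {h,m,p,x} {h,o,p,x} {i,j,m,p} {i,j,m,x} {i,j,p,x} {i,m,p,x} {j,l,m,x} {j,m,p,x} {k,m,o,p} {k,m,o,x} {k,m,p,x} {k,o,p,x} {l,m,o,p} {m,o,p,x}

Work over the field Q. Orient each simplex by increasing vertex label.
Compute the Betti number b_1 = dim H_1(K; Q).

n_0=9 n_1=35 n_2=44 n_3=18  [Q]
∂1: piv[hi,hj,hk,hl,hm,ho,hp,hx] rk=8  ker:ij,ik,il,im,io,ip,ix,jk,jl,jm,jo,jp,jx,km,ko,kp,kx,lm,lo,lp,lx,mo,mp,mx,op,ox,px
∂2: piv[hik,him,hio,hix,hjo,hjp,hkx,hlx,hmo,hmp,hmx,hop,hox,hpx,ijm,ijp,ijx,ilm,ilp,imp,jlm,jlx,kmo,kmp,kmx,lmo] rk=26  ker:ikx,imo,imx,ipx,jmp,jmx,jop,jpx,kop,kox,kpx,lmp,lmx,lop,mop,mox,mpx,opx
∂3: piv[himo,hjop,hmop,hmox,hmpx,hopx,ijmp,ijmx,ijpx,impx,jlmx,kmop,kmox,kmpx,lmop] rk=15  ker:jmpx,kopx,mopx
b_1=(35−8)−26=1

b_1=1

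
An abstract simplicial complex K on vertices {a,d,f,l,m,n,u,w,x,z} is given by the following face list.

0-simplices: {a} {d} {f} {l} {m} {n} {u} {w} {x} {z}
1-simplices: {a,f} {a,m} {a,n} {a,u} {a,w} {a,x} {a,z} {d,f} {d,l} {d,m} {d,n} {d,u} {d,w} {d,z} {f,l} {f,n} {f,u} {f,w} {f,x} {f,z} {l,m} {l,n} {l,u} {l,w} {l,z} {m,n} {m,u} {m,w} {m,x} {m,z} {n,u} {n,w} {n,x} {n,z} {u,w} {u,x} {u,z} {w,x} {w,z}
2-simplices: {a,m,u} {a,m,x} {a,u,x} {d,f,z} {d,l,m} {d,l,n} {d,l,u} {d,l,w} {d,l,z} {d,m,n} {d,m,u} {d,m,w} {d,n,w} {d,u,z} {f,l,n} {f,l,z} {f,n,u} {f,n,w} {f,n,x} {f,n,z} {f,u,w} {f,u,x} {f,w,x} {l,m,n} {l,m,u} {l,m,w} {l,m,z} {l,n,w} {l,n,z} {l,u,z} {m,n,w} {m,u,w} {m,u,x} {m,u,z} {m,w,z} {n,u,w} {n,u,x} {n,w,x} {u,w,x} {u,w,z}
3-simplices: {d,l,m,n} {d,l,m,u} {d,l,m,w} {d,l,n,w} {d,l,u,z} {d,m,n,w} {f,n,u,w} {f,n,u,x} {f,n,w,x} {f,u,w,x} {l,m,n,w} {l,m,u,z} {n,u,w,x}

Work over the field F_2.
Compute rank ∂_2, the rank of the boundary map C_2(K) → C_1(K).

n_0=10 n_1=39 n_2=40 n_3=13  [Z2]
∂1: piv[af,am,an,au,aw,ax,az,df,dl] rk=9  ker:dm,dn,du,dw,dz,fl,fn,fu,fw,fx,fz,lm,ln,lu,lw,lz,mn,mu,mw,mx,mz,nu,nw,nx,nz,uw,ux,uz,wx,wz
∂2: piv[amu,amx,aux,dfz,dlm,dln,dlu,dlw,dlz,dmn,dmu,dmw,dnw,duz,fln,flz,fnu,fnw,fnx,fnz,fuw,fux,fwx,lmz,muw,mwz] rk=26  ker:lmn,lmu,lmw,lnw,lnz,luz,mnw,mux,muz,nuw,nux,nwx,uwx,uwz
∂3: piv[dlmn,dlmu,dlmw,dlnw,dluz,dmnw,fnuw,fnux,fnwx,fuwx,lmuz] rk=11  ker:lmnw,nuwx
rk∂_2=26

rank∂_2=26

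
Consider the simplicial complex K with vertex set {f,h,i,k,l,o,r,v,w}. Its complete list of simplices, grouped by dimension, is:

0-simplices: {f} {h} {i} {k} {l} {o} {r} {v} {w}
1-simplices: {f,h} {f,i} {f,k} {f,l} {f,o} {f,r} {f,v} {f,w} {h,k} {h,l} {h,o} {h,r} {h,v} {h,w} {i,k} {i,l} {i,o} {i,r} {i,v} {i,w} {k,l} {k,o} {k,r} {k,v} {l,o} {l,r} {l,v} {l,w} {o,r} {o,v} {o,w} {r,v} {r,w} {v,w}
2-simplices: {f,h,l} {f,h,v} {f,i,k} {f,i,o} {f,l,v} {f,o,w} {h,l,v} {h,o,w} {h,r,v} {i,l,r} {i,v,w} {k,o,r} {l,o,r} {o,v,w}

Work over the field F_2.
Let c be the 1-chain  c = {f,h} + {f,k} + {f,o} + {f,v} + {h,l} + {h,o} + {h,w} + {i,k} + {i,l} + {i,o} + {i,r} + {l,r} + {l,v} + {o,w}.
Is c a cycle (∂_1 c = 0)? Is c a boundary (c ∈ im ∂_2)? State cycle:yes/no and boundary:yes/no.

cycle:yes boundary:yes

n_0=9 n_1=34 n_2=14  [Z2]
∂1: piv[fh,fi,fk,fl,fo,fr,fv,fw] rk=8  ker:hk,hl,ho,hr,hv,hw,ik,il,io,ir,iv,iw,kl,ko,kr,kv,lo,lr,lv,lw,or,ov,ow,rv,rw,vw
∂2: piv[fhl,fhv,fik,fio,flv,fow,how,hrv,ilr,ivw,kor,lor,ovw] rk=13  ker:hlv
∂1c = 0
c vs im∂2: reduces to 0 ⇒ boundary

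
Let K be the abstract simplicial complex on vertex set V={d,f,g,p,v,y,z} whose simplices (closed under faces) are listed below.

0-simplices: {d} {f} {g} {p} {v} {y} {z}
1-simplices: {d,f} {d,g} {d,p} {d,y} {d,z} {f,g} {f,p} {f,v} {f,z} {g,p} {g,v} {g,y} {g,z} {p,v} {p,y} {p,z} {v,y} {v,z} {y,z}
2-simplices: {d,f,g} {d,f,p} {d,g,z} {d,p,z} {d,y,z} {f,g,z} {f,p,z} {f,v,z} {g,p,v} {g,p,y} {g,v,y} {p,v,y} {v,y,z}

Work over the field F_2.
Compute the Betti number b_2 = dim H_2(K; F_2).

n_0=7 n_1=19 n_2=13  [Z2]
∂1: piv[df,dg,dp,dy,dz,fv] rk=6  ker:fg,fp,fz,gp,gv,gy,gz,pv,py,pz,vy,vz,yz
∂2: piv[dfg,dfp,dgz,dpz,dyz,fgz,fvz,gpv,gpy,gvy,vyz] rk=11  ker:fpz,pvy
b_2=(13−11)−0=2

b_2=2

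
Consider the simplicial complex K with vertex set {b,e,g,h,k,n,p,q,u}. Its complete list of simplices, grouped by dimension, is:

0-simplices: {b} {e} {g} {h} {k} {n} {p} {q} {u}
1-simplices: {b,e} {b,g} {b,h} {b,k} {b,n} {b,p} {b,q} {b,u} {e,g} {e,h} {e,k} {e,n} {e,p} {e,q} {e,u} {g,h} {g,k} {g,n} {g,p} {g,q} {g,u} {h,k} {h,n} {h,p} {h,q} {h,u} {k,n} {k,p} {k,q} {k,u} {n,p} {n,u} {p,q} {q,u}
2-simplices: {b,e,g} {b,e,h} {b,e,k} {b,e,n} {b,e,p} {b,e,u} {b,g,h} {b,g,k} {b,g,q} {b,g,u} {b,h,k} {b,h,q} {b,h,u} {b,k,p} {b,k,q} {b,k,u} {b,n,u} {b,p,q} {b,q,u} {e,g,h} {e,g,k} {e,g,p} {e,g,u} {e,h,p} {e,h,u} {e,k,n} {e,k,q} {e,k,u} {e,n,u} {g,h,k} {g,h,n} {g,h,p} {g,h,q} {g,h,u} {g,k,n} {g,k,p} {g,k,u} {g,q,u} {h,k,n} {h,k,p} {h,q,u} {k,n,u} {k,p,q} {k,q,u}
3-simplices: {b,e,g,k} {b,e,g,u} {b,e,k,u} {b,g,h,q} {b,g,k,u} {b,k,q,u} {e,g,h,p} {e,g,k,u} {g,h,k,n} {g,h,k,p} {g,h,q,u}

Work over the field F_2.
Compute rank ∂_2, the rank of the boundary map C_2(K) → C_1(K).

n_0=9 n_1=34 n_2=44 n_3=11  [Z2]
∂1: piv[be,bg,bh,bk,bn,bp,bq,bu] rk=8  ker:eg,eh,ek,en,ep,eq,eu,gh,gk,gn,gp,gq,gu,hk,hn,hp,hq,hu,kn,kp,kq,ku,np,nu,pq,qu
∂2: piv[beg,beh,bek,ben,bep,beu,bgh,bgk,bgq,bgu,bhk,bhq,bhu,bkp,bkq,bku,bnu,bpq,bqu,egp,ehp,ekn,ekq,ghn,gkn] rk=25  ker:egh,egk,egu,ehu,eku,enu,ghk,ghp,ghq,ghu,gkp,gku,gqu,hkn,hkp,hqu,knu,kpq,kqu
∂3: piv[begk,begu,beku,bghq,bgku,bkqu,eghp,ghkn,ghkp,ghqu] rk=10  ker:egku
rk∂_2=25

rank∂_2=25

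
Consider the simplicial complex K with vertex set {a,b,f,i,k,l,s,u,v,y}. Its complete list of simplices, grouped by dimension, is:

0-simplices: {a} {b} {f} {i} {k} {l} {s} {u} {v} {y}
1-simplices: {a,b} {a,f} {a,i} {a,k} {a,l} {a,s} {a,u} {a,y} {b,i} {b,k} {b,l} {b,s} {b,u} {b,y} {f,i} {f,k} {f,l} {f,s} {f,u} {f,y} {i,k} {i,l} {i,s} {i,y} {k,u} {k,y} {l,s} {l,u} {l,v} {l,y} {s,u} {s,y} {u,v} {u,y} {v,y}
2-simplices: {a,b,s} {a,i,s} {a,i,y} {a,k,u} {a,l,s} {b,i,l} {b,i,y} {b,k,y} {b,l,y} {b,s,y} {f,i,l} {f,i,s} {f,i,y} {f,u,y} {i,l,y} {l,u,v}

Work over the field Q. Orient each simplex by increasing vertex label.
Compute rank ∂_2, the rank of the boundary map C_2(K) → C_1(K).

n_0=10 n_1=35 n_2=16  [Q]
∂1: piv[ab,af,ai,ak,al,as,au,ay,lv] rk=9  ker:bi,bk,bl,bs,bu,by,fi,fk,fl,fs,fu,fy,ik,il,is,iy,ku,ky,ls,lu,ly,su,sy,uv,uy,vy
∂2: piv[abs,ais,aiy,aku,als,bil,biy,bky,bly,bsy,fil,fis,fiy,fuy,luv] rk=15  ker:ily
rk∂_2=15

rank∂_2=15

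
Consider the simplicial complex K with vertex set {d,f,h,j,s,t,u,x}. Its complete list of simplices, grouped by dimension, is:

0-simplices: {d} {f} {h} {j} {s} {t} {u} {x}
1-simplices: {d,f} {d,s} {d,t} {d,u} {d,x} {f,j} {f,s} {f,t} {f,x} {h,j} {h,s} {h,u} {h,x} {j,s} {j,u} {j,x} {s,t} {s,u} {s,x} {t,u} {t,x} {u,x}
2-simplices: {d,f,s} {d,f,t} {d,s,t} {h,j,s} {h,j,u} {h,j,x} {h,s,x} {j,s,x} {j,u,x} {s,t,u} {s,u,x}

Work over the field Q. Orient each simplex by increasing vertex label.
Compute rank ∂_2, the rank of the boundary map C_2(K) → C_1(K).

rank∂_2=10

n_0=8 n_1=22 n_2=11  [Q]
∂1: piv[df,ds,dt,du,dx,fj,hj] rk=7  ker:fs,ft,fx,hs,hu,hx,js,ju,jx,st,su,sx,tu,tx,ux
∂2: piv[dfs,dft,dst,hjs,hju,hjx,hsx,jux,stu,sux] rk=10  ker:jsx
rk∂_2=10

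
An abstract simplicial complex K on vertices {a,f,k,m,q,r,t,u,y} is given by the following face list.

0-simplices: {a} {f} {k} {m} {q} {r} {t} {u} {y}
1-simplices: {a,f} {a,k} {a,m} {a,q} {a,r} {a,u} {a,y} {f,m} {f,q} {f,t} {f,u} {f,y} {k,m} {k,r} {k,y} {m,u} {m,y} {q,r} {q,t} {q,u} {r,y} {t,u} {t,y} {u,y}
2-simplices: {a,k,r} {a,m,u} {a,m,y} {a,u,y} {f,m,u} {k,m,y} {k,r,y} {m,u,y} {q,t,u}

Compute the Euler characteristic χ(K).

χ(K)=-6

n_0=9 n_1=24 n_2=9
χ=+9−24+9=-6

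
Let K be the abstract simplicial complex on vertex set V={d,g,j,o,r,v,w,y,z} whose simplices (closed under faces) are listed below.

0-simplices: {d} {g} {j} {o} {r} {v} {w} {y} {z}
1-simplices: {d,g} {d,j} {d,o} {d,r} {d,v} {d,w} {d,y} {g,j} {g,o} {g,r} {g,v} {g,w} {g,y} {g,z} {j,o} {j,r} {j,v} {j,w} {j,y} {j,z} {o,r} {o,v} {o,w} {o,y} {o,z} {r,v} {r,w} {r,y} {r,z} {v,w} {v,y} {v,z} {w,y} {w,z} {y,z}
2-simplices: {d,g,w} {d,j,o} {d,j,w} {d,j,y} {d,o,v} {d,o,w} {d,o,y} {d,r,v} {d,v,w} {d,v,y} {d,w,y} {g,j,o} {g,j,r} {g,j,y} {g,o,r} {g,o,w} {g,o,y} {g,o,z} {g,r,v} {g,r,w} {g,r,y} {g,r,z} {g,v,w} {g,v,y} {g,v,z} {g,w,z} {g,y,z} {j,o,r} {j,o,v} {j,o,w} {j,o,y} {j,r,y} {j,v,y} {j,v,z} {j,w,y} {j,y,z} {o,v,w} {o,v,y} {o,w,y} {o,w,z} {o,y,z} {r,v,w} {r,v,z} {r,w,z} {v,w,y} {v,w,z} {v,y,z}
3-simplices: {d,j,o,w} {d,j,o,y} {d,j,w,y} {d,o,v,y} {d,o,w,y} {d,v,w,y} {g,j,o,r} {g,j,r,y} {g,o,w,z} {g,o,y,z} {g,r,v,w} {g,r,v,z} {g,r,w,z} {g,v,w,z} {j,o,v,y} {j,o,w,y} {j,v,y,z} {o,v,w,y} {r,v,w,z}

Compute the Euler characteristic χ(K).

n_0=9 n_1=35 n_2=47 n_3=19
χ=+9−35+47−19=2

χ(K)=2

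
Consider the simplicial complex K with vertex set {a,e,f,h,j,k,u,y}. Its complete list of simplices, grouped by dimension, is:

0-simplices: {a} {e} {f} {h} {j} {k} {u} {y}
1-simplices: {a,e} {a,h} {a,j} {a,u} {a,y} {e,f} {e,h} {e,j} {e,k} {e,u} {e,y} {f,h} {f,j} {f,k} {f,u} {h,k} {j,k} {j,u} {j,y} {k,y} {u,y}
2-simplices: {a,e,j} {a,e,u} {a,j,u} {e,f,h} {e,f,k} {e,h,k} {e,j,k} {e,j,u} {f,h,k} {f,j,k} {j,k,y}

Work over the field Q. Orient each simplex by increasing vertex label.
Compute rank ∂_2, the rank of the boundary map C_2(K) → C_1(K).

n_0=8 n_1=21 n_2=11  [Q]
∂1: piv[ae,ah,aj,au,ay,ef,ek] rk=7  ker:eh,ej,eu,ey,fh,fj,fk,fu,hk,jk,ju,jy,ky,uy
∂2: piv[aej,aeu,aju,efh,efk,ehk,ejk,fjk,jky] rk=9  ker:eju,fhk
rk∂_2=9

rank∂_2=9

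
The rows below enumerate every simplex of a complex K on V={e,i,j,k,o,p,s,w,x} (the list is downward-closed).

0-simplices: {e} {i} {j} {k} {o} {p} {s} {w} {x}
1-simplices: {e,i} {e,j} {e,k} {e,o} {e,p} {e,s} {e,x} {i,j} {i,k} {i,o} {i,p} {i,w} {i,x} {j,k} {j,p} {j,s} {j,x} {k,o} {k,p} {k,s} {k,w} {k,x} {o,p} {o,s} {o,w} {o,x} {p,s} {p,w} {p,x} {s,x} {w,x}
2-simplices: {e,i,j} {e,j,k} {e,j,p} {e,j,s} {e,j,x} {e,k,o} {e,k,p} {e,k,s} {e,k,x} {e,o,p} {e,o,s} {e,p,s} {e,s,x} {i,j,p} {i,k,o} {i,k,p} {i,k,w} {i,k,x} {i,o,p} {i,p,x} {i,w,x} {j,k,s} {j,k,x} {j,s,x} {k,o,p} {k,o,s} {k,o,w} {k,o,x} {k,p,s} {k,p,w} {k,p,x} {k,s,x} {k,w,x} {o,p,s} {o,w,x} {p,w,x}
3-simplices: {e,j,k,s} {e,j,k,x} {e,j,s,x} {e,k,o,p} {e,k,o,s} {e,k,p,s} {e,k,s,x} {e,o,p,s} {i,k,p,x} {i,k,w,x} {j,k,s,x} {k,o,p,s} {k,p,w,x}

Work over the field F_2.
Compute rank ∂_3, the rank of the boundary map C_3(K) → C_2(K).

n_0=9 n_1=31 n_2=36 n_3=13  [Z2]
∂1: piv[ei,ej,ek,eo,ep,es,ex,iw] rk=8  ker:ij,ik,io,ip,ix,jk,jp,js,jx,ko,kp,ks,kw,kx,op,os,ow,ox,ps,pw,px,sx,wx
∂2: piv[eij,ejk,ejp,ejs,ejx,eko,ekp,eks,ekx,eop,eos,eps,esx,ijp,iko,ikp,ikw,ikx,ipx,iwx,kow,kox,kpw] rk=23  ker:iop,jks,jkx,jsx,kop,kos,kps,kpx,ksx,kwx,ops,owx,pwx
∂3: piv[ejks,ejkx,ejsx,ekop,ekos,ekps,eksx,eops,ikpx,ikwx,kpwx] rk=11  ker:jksx,kops
rk∂_3=11

rank∂_3=11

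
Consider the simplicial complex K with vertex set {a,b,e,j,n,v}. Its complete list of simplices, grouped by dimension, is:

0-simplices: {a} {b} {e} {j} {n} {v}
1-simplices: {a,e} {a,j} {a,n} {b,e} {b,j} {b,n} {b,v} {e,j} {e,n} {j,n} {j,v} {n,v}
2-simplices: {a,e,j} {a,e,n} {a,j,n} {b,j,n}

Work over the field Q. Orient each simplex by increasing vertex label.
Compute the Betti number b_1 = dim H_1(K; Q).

b_1=3

n_0=6 n_1=12 n_2=4  [Q]
∂1: piv[ae,aj,an,be,bv] rk=5  ker:bj,bn,ej,en,jn,jv,nv
∂2: piv[aej,aen,ajn,bjn] rk=4
b_1=(12−5)−4=3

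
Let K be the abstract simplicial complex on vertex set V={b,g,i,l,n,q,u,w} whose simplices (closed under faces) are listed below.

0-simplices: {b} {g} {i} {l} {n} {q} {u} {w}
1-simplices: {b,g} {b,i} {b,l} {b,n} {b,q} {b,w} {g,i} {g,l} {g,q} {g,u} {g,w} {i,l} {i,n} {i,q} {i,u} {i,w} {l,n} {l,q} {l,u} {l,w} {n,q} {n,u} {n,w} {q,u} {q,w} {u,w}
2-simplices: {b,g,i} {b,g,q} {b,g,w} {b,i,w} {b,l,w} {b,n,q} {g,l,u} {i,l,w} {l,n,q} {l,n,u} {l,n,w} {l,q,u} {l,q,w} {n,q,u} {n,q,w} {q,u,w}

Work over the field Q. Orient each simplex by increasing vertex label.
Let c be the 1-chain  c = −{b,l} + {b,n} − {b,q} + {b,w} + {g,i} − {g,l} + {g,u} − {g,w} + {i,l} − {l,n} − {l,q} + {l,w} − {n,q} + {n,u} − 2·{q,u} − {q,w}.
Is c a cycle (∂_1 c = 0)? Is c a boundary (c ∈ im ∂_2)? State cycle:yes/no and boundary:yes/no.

cycle:yes boundary:yes

n_0=8 n_1=26 n_2=16  [Q]
∂1: piv[bg,bi,bl,bn,bq,bw,gu] rk=7  ker:gi,gl,gq,gw,il,in,iq,iu,iw,ln,lq,lu,lw,nq,nu,nw,qu,qw,uw
∂2: piv[bgi,bgq,bgw,biw,blw,bnq,glu,ilw,lnq,lnu,lnw,lqu,lqw,quw] rk=14  ker:nqu,nqw
∂1c = 0
c vs im∂2: reduces to 0 ⇒ boundary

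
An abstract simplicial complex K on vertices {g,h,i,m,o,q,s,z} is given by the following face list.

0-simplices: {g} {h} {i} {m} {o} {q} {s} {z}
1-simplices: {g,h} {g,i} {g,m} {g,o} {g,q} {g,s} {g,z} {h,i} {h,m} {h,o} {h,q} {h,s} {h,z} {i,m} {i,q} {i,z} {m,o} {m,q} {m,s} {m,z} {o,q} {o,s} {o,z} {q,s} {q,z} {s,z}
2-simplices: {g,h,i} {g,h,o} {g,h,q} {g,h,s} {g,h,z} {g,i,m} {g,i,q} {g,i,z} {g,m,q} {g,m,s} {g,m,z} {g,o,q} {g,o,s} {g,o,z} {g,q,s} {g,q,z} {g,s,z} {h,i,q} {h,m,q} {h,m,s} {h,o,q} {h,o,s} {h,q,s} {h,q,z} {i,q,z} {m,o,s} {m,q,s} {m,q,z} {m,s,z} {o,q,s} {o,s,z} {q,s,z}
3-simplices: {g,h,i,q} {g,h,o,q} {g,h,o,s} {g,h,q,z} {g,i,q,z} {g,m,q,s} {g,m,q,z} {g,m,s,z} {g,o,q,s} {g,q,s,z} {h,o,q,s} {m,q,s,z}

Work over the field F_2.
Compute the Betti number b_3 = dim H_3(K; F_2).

b_3=1

n_0=8 n_1=26 n_2=32 n_3=12  [Z2]
∂1: piv[gh,gi,gm,go,gq,gs,gz] rk=7  ker:hi,hm,ho,hq,hs,hz,im,iq,iz,mo,mq,ms,mz,oq,os,oz,qs,qz,sz
∂2: piv[ghi,gho,ghq,ghs,ghz,gim,giq,giz,gmq,gms,gmz,goq,gos,goz,gqs,gqz,gsz,hmq,mos] rk=19  ker:hiq,hms,hoq,hos,hqs,hqz,iqz,mqs,mqz,msz,oqs,osz,qsz
∂3: piv[ghiq,ghoq,ghos,ghqz,giqz,gmqs,gmqz,gmsz,goqs,gqsz,hoqs] rk=11  ker:mqsz
b_3=(12−11)−0=1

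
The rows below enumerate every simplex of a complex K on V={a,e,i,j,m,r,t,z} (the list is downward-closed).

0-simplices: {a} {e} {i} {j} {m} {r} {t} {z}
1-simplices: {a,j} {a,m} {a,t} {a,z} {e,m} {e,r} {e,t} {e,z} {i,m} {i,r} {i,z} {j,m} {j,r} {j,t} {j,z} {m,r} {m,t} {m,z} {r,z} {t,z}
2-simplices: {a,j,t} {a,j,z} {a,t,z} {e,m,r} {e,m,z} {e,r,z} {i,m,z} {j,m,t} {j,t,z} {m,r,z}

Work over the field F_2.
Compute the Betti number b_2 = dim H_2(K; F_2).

b_2=2

n_0=8 n_1=20 n_2=10  [Z2]
∂1: piv[aj,am,at,az,em,er,im] rk=7  ker:et,ez,ir,iz,jm,jr,jt,jz,mr,mt,mz,rz,tz
∂2: piv[ajt,ajz,atz,emr,emz,erz,imz,jmt] rk=8  ker:jtz,mrz
b_2=(10−8)−0=2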